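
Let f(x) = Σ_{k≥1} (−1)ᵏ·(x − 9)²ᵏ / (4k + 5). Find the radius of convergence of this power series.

R = 1

By the ratio test, |a_{k+1}/a_k| = (4k + 5)/(4(k+1) + 5) → 1.
Successive powers of (x − 9) differ by 2, so the series converges when |x − 9|² · 1 < 1, i.e. |x − 9| < √(1) = 1. So R = 1.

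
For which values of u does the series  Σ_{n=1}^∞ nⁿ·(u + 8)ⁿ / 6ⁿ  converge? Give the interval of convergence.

Applying the root test, |a_n|^(1/n) = n/6 → ∞.
The root grows without bound, so R = 0 (convergence only at u = -8).

{-8}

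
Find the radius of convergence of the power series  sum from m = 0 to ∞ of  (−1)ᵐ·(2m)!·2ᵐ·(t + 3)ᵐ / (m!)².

R = 1/8

Apply the ratio test: |a_{m+1}| / |a_m| = (2m+1)·(2m+2)/(m+1)² · 2, which tends to 8 as m → ∞.
Thus R = 1/(8) = 1/8.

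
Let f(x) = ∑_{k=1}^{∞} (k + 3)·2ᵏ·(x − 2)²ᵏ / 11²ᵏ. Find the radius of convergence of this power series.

Ratio test: |a_{k+1}/a_k| = [((k+1) + 3)/(k + 3)] · 2/121 → 2/121 as k → ∞.
Successive powers of (x − 2) differ by 2, so the series converges when |x − 2|² · 2/121 < 1, i.e. |x − 2| < √(121/2). So R = 11√2/2.

R = 11√2/2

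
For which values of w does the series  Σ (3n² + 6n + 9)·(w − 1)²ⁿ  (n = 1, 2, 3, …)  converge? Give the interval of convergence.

The ratio of consecutive coefficients is (3(n+1)² + 6(n+1) + 9)/(3n² + 6n + 9) → 1.
Since the exponent of (w − 1) increases by 2 each term, convergence requires |w − 1|² < 1, hence R = 1.
Endpoint w = 2: the n-th term does not approach 0; divergence by the term test.
Check w = 0: the terms do not tend to 0, so the series diverges.

(0, 2)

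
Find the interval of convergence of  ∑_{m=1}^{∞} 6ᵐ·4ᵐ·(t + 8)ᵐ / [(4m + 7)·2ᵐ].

By the ratio test, |a_{m+1}/a_m| = [(4m + 7)/(4(m+1) + 7)] · 6·4/2 → 12.
Hence the series converges for |t + 8| < 1/(12) = 1/12, so the radius of convergence is 1/12.
At t = -95/12: comparison with the harmonic series Σ 1/m shows the series diverges.
When t = -97/12, an alternating series whose terms decrease to 0 in absolute value, so it converges by the Leibniz criterion.

[-97/12, -95/12)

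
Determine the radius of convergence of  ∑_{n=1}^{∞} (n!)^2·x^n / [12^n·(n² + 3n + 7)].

R = 0

Ratio test: |a_{n+1}/a_n| = (n+1)² · 1/12 · (n² + 3n + 7)/((n+1)² + 3(n+1) + 7) → ∞ as n → ∞.
Since the ratio → ∞, the series diverges for every x ≠ 0, and R = 0.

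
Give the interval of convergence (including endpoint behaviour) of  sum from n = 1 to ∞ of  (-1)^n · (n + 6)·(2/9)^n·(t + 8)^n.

(-25/2, -7/2)

The ratio of consecutive coefficients is [((n+1) + 6)/(n + 6)] · 2/9 → 2/9.
Convergence for |t + 8| · 2/9 < 1, i.e. |t + 8| < 9/2. So R = 9/2.
Endpoint t = -7/2: the n-th term does not approach 0; divergence by the term test.
When t = -25/2, the terms do not tend to 0, so the series diverges.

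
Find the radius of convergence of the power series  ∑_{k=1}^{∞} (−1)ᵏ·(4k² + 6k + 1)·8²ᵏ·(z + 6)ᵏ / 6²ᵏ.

Ratio test: |a_{k+1}/a_k| = [(4(k+1)² + 6(k+1) + 1)/(4k² + 6k + 1)] · 64/36 → 16/9 as k → ∞.
Thus R = 1/(16/9) = 9/16.

R = 9/16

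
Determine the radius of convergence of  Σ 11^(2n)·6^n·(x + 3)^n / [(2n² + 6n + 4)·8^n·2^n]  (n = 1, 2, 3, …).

Ratio test: |a_{n+1}/a_n| = [(2n² + 6n + 4)/(2(n+1)² + 6(n+1) + 4)] · 121·6/(8·2) → 363/8 as n → ∞.
Thus R = 1/(363/8) = 8/363.

R = 8/363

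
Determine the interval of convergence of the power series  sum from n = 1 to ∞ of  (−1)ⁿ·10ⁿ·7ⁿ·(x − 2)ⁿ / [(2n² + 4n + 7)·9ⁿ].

[131/70, 149/70]

Ratio test: |a_{n+1}/a_n| = [(2n² + 4n + 7)/(2(n+1)² + 4(n+1) + 7)] · 10·7/9 → 70/9 as n → ∞.
Hence the series converges for |x − 2| < 1/(70/9) = 9/70, so the radius of convergence is 9/70.
When x = 149/70, the series is dominated by a constant times Σ 1/n², which converges (p = 2 > 1).
When x = 131/70, the terms are on the order of 1/n², so the series converges absolutely by comparison with the p-series (p = 2 > 1).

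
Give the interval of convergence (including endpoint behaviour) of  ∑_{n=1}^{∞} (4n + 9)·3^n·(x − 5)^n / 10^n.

Apply the ratio test: |a_{n+1}| / |a_n| = [(4(n+1) + 9)/(4n + 9)] · 3/10, which tends to 3/10 as n → ∞.
Hence the series converges for |x − 5| < 1/(3/10) = 10/3, so the radius of convergence is 10/3.
Endpoint x = 25/3: the terms have absolute value of order n, which does not tend to 0, so the series diverges by the divergence test.
When x = 5/3, the n-th term does not approach 0; divergence by the term test.

(5/3, 25/3)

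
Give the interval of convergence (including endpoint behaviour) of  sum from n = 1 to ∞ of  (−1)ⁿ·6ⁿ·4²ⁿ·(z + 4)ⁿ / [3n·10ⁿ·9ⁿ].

(-79/16, -49/16]

Apply the ratio test: |a_{n+1}| / |a_n| = [3n/3(n+1)] · 6·16/(10·9), which tends to 16/15 as n → ∞.
The series converges when 16/15 · |z + 4| < 1, giving R = 15/16.
Check z = -49/16: an alternating series whose terms decrease to 0 in absolute value, so it converges by the Leibniz criterion.
When z = -79/16, the terms behave like c/n; limit comparison with the harmonic series gives divergence.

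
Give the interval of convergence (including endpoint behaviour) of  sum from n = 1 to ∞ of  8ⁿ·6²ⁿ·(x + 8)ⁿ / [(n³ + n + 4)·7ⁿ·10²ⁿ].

By the ratio test, |a_{n+1}/a_n| = [(n³ + n + 4)/((n+1)³ + (n+1) + 4)] · 8·36/(7·100) → 72/175.
Convergence for |x + 8| · 72/175 < 1, i.e. |x + 8| < 175/72. So R = 175/72.
When x = -401/72, the terms are on the order of 1/n³, so the series converges absolutely by comparison with the p-series (p = 3 > 1).
Check x = -751/72: absolute convergence follows by limit comparison with Σ 1/n³.

[-751/72, -401/72]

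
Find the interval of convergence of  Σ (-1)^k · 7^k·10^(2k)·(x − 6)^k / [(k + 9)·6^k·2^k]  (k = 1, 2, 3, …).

The ratio of consecutive coefficients is [(k + 9)/((k+1) + 9)] · 7·100/(6·2) → 175/3.
Thus R = 1/(175/3) = 3/175.
Endpoint x = 1053/175: the terms alternate in sign and decrease monotonically to 0 in absolute value (size ~ c/k), so the alternating series test gives convergence.
When x = 1047/175, comparison with the harmonic series Σ 1/k shows the series diverges.

(1047/175, 1053/175]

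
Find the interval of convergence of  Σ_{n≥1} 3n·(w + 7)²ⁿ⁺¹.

By the ratio test, |a_{n+1}/a_n| = 3(n+1)/3n → 1.
Writing y = (w + 7)², the series in y has radius 1, so |w + 7| < √(1) = 1 and R = 1.
When w = -6, the terms have absolute value of order n, which does not tend to 0, so the series diverges by the divergence test.
Check w = -8: the n-th term does not approach 0; divergence by the term test.

(-8, -6)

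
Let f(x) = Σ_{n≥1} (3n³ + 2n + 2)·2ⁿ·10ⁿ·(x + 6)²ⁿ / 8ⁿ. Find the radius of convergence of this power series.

By the ratio test, |a_{n+1}/a_n| = [(3(n+1)³ + 2(n+1) + 2)/(3n³ + 2n + 2)] · 2·10/8 → 5/2.
Since the exponent of (x + 6) increases by 2 each term, convergence requires |x + 6|² < 2/5, hence R = √10/5.

R = √10/5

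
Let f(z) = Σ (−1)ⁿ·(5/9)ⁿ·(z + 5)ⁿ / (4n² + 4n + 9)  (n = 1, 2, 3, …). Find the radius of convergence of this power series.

Apply the ratio test: |a_{n+1}| / |a_n| = [(4n² + 4n + 9)/(4(n+1)² + 4(n+1) + 9)] · 5/9, which tends to 5/9 as n → ∞.
Hence the series converges for |z + 5| < 1/(5/9) = 9/5, so the radius of convergence is 9/5.

R = 9/5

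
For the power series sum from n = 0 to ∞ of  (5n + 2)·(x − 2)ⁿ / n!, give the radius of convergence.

R = ∞

Apply the ratio test: |a_{n+1}| / |a_n| = (5(n+1) + 2)/(5n + 2) · 1/(n+1), which tends to 0 as n → ∞.
The ratio tends to 0 regardless of x, hence R = ∞.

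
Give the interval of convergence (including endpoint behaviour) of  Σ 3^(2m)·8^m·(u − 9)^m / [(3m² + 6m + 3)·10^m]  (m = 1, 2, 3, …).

Ratio test: |a_{m+1}/a_m| = [(3m² + 6m + 3)/(3(m+1)² + 6(m+1) + 3)] · 9·8/10 → 36/5 as m → ∞.
The series converges when 36/5 · |u − 9| < 1, giving R = 5/36.
Check u = 329/36: the series is dominated by a constant times Σ 1/m², which converges (p = 2 > 1).
Endpoint u = 319/36: the terms are on the order of 1/m², so the series converges absolutely by comparison with the p-series (p = 2 > 1).

[319/36, 329/36]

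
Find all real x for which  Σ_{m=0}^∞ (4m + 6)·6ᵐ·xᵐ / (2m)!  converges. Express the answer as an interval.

(−∞, ∞)

Apply the ratio test: |a_{m+1}| / |a_m| = (4(m+1) + 6)/(4m + 6) · 6 · 1/[(2m+1)·(2m+2)], which tends to 0 as m → ∞.
Since the limit is 0 < 1 for every x, the series converges on all of ℝ and R = ∞.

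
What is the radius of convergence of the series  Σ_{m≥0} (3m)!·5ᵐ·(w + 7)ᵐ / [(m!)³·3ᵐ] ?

Ratio test: |a_{m+1}/a_m| = (3m+1)·(3m+2)·(3m+3)/(m+1)³ · 5/3 → 45 as m → ∞.
The series converges when 45 · |w + 7| < 1, giving R = 1/45.

R = 1/45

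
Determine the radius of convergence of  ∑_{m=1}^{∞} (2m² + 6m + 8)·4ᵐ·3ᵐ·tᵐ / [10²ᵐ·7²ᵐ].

R = 1225/3

By the ratio test, |a_{m+1}/a_m| = [(2(m+1)² + 6(m+1) + 8)/(2m² + 6m + 8)] · 4·3/(100·49) → 3/1225.
Convergence for |t| · 3/1225 < 1, i.e. |t| < 1225/3. So R = 1225/3.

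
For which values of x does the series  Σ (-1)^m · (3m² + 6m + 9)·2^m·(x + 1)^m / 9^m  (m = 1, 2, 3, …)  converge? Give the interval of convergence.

(-11/2, 7/2)

Apply the ratio test: |a_{m+1}| / |a_m| = [(3(m+1)² + 6(m+1) + 9)/(3m² + 6m + 9)] · 2/9, which tends to 2/9 as m → ∞.
Convergence for |x + 1| · 2/9 < 1, i.e. |x + 1| < 9/2. So R = 9/2.
Check x = 7/2: the terms do not tend to 0, so the series diverges.
When x = -11/2, the terms do not tend to 0, so the series diverges.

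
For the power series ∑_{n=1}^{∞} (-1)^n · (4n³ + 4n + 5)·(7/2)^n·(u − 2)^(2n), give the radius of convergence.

R = √14/7

Ratio test: |a_{n+1}/a_n| = [(4(n+1)³ + 4(n+1) + 5)/(4n³ + 4n + 5)] · 7/2 → 7/2 as n → ∞.
Successive powers of (u − 2) differ by 2, so the series converges when |u − 2|² · 7/2 < 1, i.e. |u − 2| < √(2/7). So R = √14/7.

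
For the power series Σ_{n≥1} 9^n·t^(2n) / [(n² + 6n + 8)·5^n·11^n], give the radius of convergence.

The ratio of consecutive coefficients is [(n² + 6n + 8)/((n+1)² + 6(n+1) + 8)] · 9/(5·11) → 9/55.
Successive powers of t differ by 2, so the series converges when |t|² · 9/55 < 1, i.e. |t| < √(55/9). So R = √55/3.

R = √55/3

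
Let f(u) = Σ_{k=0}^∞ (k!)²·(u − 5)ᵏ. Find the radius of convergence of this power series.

R = 0

The ratio of consecutive coefficients is (k+1)² → ∞.
The ratio grows without bound, so the series diverges whenever (u − 5) ≠ 0; it converges only at u = 5. R = 0.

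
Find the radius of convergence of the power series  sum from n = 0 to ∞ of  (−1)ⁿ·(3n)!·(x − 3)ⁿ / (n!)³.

The ratio of consecutive coefficients is (3n+1)·(3n+2)·(3n+3)/(n+1)³ → 27.
Thus R = 1/(27) = 1/27.

R = 1/27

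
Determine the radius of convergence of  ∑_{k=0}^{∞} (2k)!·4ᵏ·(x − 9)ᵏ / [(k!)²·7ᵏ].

By the ratio test, |a_{k+1}/a_k| = (2k+1)·(2k+2)/(k+1)² · 4/7 → 16/7.
The series converges when 16/7 · |x − 9| < 1, giving R = 7/16.

R = 7/16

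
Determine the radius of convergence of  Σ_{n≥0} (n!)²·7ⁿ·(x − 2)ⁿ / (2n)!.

R = 4/7

Apply the ratio test: |a_{n+1}| / |a_n| = (n+1)²/[(2n+1)·(2n+2)] · 7, which tends to 7/4 as n → ∞.
Convergence for |x − 2| · 7/4 < 1, i.e. |x − 2| < 4/7. So R = 4/7.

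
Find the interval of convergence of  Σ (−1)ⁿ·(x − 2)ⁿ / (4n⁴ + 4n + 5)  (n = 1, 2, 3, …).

[1, 3]

Apply the ratio test: |a_{n+1}| / |a_n| = (4n⁴ + 4n + 5)/(4(n+1)⁴ + 4(n+1) + 5), which tends to 1 as n → ∞.
Hence R = 1.
At x = 3: the series is dominated by a constant times Σ 1/n⁴, which converges (p = 4 > 1).
Endpoint x = 1: the terms are on the order of 1/n⁴, so the series converges absolutely by comparison with the p-series (p = 4 > 1).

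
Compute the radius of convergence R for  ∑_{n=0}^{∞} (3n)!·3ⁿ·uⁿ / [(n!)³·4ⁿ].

Ratio test: |a_{n+1}/a_n| = (3n+1)·(3n+2)·(3n+3)/(n+1)³ · 3/4 → 81/4 as n → ∞.
The series converges when 81/4 · |u| < 1, giving R = 4/81.

R = 4/81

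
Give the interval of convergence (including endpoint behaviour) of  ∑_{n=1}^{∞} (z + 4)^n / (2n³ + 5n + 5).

[-5, -3]

Apply the ratio test: |a_{n+1}| / |a_n| = (2n³ + 5n + 5)/(2(n+1)³ + 5(n+1) + 5), which tends to 1 as n → ∞.
Hence R = 1.
When z = -3, the terms are on the order of 1/n³, so the series converges absolutely by comparison with the p-series (p = 3 > 1).
Check z = -5: the terms are on the order of 1/n³, so the series converges absolutely by comparison with the p-series (p = 3 > 1).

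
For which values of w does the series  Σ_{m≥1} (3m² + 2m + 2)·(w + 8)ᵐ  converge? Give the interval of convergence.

The ratio of consecutive coefficients is (3(m+1)² + 2(m+1) + 2)/(3m² + 2m + 2) → 1.
Convergence for |w + 8| < 1, so R = 1.
When w = -7, the terms do not tend to 0, so the series diverges.
Endpoint w = -9: the m-th term does not approach 0; divergence by the term test.

(-9, -7)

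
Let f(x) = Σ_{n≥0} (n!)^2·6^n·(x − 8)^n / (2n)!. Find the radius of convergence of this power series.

R = 2/3

The ratio of consecutive coefficients is (n+1)²/[(2n+1)·(2n+2)] · 6 → 3/2.
Hence the series converges for |x − 8| < 1/(3/2) = 2/3, so the radius of convergence is 2/3.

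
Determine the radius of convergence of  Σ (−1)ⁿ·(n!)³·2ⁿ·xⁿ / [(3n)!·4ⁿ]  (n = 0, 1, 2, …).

The ratio of consecutive coefficients is (n+1)³/[(3n+1)·(3n+2)·(3n+3)] · 2/4 → 1/54.
The series converges when 1/54 · |x| < 1, giving R = 54.

R = 54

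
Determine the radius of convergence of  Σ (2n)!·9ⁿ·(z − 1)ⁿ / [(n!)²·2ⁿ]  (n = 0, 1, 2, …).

By the ratio test, |a_{n+1}/a_n| = (2n+1)·(2n+2)/(n+1)² · 9/2 → 18.
Thus R = 1/(18) = 1/18.

R = 1/18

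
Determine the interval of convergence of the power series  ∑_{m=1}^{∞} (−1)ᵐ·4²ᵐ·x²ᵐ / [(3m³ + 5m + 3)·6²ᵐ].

By the ratio test, |a_{m+1}/a_m| = [(3m³ + 5m + 3)/(3(m+1)³ + 5(m+1) + 3)] · 16/36 → 4/9.
Since the exponent of x increases by 2 each term, convergence requires |x|² < 9/4, hence R = 3/2.
Endpoint x = 3/2: absolute convergence follows by limit comparison with Σ 1/m³.
Endpoint x = -3/2: the terms are on the order of 1/m³, so the series converges absolutely by comparison with the p-series (p = 3 > 1).

[-3/2, 3/2]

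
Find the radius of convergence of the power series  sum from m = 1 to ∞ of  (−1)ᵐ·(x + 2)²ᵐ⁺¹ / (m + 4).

R = 1

Apply the ratio test: |a_{m+1}| / |a_m| = (m + 4)/((m+1) + 4), which tends to 1 as m → ∞.
Successive powers of (x + 2) differ by 2, so the series converges when |x + 2|² · 1 < 1, i.e. |x + 2| < √(1) = 1. So R = 1.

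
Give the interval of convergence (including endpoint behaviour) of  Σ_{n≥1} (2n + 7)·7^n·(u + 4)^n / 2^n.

(-30/7, -26/7)

Ratio test: |a_{n+1}/a_n| = [(2(n+1) + 7)/(2n + 7)] · 7/2 → 7/2 as n → ∞.
Convergence for |u + 4| · 7/2 < 1, i.e. |u + 4| < 2/7. So R = 2/7.
When u = -26/7, the n-th term does not approach 0; divergence by the term test.
Check u = -30/7: the terms do not tend to 0, so the series diverges.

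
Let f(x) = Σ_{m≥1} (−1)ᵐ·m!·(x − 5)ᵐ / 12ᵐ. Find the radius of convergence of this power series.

R = 0

The ratio of consecutive coefficients is (m+1) · 1/12 → ∞.
The ratio grows without bound, so the series diverges whenever (x − 5) ≠ 0; it converges only at x = 5. R = 0.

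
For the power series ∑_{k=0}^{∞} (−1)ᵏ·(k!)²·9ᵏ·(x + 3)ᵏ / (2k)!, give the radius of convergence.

R = 4/9

Ratio test: |a_{k+1}/a_k| = (k+1)²/[(2k+1)·(2k+2)] · 9 → 9/4 as k → ∞.
Thus R = 1/(9/4) = 4/9.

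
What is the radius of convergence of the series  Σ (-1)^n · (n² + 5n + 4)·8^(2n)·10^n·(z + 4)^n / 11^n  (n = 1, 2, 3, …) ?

R = 11/640

The ratio of consecutive coefficients is [((n+1)² + 5(n+1) + 4)/(n² + 5n + 4)] · 64·10/11 → 640/11.
Hence the series converges for |z + 4| < 1/(640/11) = 11/640, so the radius of convergence is 11/640.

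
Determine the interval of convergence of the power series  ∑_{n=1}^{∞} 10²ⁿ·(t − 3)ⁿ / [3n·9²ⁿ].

Ratio test: |a_{n+1}/a_n| = [3n/3(n+1)] · 100/81 → 100/81 as n → ∞.
Thus R = 1/(100/81) = 81/100.
At t = 381/100: the terms are asymptotic to a nonzero constant times 1/n, so the series diverges by limit comparison with Σ 1/n.
When t = 219/100, the terms alternate in sign and decrease monotonically to 0 in absolute value (size ~ c/n), so the alternating series test gives convergence.

[219/100, 381/100)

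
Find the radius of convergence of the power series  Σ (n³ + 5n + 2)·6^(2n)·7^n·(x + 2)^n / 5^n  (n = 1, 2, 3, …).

Ratio test: |a_{n+1}/a_n| = [((n+1)³ + 5(n+1) + 2)/(n³ + 5n + 2)] · 36·7/5 → 252/5 as n → ∞.
Hence the series converges for |x + 2| < 1/(252/5) = 5/252, so the radius of convergence is 5/252.

R = 5/252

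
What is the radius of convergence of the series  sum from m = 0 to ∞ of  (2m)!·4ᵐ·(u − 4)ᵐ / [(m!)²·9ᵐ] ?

Ratio test: |a_{m+1}/a_m| = (2m+1)·(2m+2)/(m+1)² · 4/9 → 16/9 as m → ∞.
Hence the series converges for |u − 4| < 1/(16/9) = 9/16, so the radius of convergence is 9/16.

R = 9/16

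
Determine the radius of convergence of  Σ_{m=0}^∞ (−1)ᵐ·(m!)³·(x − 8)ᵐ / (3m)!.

R = 27

Apply the ratio test: |a_{m+1}| / |a_m| = (m+1)³/[(3m+1)·(3m+2)·(3m+3)], which tends to 1/27 as m → ∞.
Thus R = 1/(1/27) = 27.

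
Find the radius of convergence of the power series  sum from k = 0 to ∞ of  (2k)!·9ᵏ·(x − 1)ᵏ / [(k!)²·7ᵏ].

By the ratio test, |a_{k+1}/a_k| = (2k+1)·(2k+2)/(k+1)² · 9/7 → 36/7.
Thus R = 1/(36/7) = 7/36.

R = 7/36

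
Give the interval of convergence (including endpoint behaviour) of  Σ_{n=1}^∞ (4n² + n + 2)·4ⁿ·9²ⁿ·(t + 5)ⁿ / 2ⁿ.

The ratio of consecutive coefficients is [(4(n+1)² + (n+1) + 2)/(4n² + n + 2)] · 4·81/2 → 162.
Hence the series converges for |t + 5| < 1/(162) = 1/162, so the radius of convergence is 1/162.
Endpoint t = -809/162: the terms have absolute value of order n², which does not tend to 0, so the series diverges by the divergence test.
Endpoint t = -811/162: the terms have absolute value of order n², which does not tend to 0, so the series diverges by the divergence test.

(-811/162, -809/162)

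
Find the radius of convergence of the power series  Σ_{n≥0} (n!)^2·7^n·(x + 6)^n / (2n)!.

Ratio test: |a_{n+1}/a_n| = (n+1)²/[(2n+1)·(2n+2)] · 7 → 7/4 as n → ∞.
Convergence for |x + 6| · 7/4 < 1, i.e. |x + 6| < 4/7. So R = 4/7.

R = 4/7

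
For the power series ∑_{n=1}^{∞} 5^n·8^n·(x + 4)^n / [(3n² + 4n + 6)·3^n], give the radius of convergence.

R = 3/40

Ratio test: |a_{n+1}/a_n| = [(3n² + 4n + 6)/(3(n+1)² + 4(n+1) + 6)] · 5·8/3 → 40/3 as n → ∞.
Hence the series converges for |x + 4| < 1/(40/3) = 3/40, so the radius of convergence is 3/40.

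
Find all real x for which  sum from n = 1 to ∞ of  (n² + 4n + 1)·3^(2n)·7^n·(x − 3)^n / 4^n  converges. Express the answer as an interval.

The ratio of consecutive coefficients is [((n+1)² + 4(n+1) + 1)/(n² + 4n + 1)] · 9·7/4 → 63/4.
Convergence for |x − 3| · 63/4 < 1, i.e. |x − 3| < 4/63. So R = 4/63.
At x = 193/63: the terms have absolute value of order n², which does not tend to 0, so the series diverges by the divergence test.
When x = 185/63, the n-th term does not approach 0; divergence by the term test.

(185/63, 193/63)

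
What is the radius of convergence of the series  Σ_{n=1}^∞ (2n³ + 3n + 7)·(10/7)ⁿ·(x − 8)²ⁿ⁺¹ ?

R = √70/10

Apply the ratio test: |a_{n+1}| / |a_n| = [(2(n+1)³ + 3(n+1) + 7)/(2n³ + 3n + 7)] · 10/7, which tends to 10/7 as n → ∞.
Successive powers of (x − 8) differ by 2, so the series converges when |x − 8|² · 10/7 < 1, i.e. |x − 8| < √(7/10). So R = √70/10.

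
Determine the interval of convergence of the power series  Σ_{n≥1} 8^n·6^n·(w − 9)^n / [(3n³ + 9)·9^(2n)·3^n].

By the ratio test, |a_{n+1}/a_n| = [(3n³ + 9)/(3(n+1)³ + 9)] · 8·6/(81·3) → 16/81.
Hence the series converges for |w − 9| < 1/(16/81) = 81/16, so the radius of convergence is 81/16.
When w = 225/16, the series is dominated by a constant times Σ 1/n³, which converges (p = 3 > 1).
Endpoint w = 63/16: the terms are on the order of 1/n³, so the series converges absolutely by comparison with the p-series (p = 3 > 1).

[63/16, 225/16]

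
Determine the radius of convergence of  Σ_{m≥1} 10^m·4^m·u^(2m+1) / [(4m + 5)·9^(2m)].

Apply the ratio test: |a_{m+1}| / |a_m| = [(4m + 5)/(4(m+1) + 5)] · 10·4/81, which tends to 40/81 as m → ∞.
Writing y = u², the series in y has radius 81/40, so |u| < √(81/40) and R = 9√10/20.

R = 9√10/20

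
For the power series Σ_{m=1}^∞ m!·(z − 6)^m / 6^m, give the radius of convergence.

Ratio test: |a_{m+1}/a_m| = (m+1) · 1/6 → ∞ as m → ∞.
Since the ratio → ∞, the series diverges for every z ≠ 6, and R = 0.

R = 0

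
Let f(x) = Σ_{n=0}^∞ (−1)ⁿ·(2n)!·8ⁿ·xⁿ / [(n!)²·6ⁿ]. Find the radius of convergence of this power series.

R = 3/16

Ratio test: |a_{n+1}/a_n| = (2n+1)·(2n+2)/(n+1)² · 8/6 → 16/3 as n → ∞.
Convergence for |x| · 16/3 < 1, i.e. |x| < 3/16. So R = 3/16.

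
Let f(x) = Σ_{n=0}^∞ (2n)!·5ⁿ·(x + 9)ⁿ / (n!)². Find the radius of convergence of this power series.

Ratio test: |a_{n+1}/a_n| = (2n+1)·(2n+2)/(n+1)² · 5 → 20 as n → ∞.
Hence the series converges for |x + 9| < 1/(20) = 1/20, so the radius of convergence is 1/20.

R = 1/20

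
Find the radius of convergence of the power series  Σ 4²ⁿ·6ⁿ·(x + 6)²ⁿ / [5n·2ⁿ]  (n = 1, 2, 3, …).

R = √3/12

The ratio of consecutive coefficients is [5n/5(n+1)] · 16·6/2 → 48.
Since the exponent of (x + 6) increases by 2 each term, convergence requires |x + 6|² < 1/48, hence R = √3/12.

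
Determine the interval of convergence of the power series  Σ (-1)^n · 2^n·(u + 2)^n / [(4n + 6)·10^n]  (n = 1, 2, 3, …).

(-7, 3]

Ratio test: |a_{n+1}/a_n| = [(4n + 6)/(4(n+1) + 6)] · 2/10 → 1/5 as n → ∞.
Thus R = 1/(1/5) = 5.
Endpoint u = 3: the terms alternate in sign and decrease monotonically to 0 in absolute value (size ~ c/n), so the alternating series test gives convergence.
At u = -7: the terms behave like c/n; limit comparison with the harmonic series gives divergence.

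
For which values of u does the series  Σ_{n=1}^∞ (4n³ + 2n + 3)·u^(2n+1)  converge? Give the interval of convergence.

Apply the ratio test: |a_{n+1}| / |a_n| = (4(n+1)³ + 2(n+1) + 3)/(4n³ + 2n + 3), which tends to 1 as n → ∞.
Successive powers of u differ by 2, so the series converges when |u|² · 1 < 1, i.e. |u| < √(1) = 1. So R = 1.
When u = 1, the n-th term does not approach 0; divergence by the term test.
Check u = -1: the n-th term does not approach 0; divergence by the term test.

(-1, 1)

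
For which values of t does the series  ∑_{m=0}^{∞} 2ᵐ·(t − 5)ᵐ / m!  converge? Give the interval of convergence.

(−∞, ∞)

Ratio test: |a_{m+1}/a_m| = 2 · 1/(m+1) → 0 as m → ∞.
The ratio tends to 0 regardless of t, hence R = ∞.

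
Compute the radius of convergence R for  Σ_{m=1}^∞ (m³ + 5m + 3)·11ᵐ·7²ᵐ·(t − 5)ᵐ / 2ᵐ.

Ratio test: |a_{m+1}/a_m| = [((m+1)³ + 5(m+1) + 3)/(m³ + 5m + 3)] · 11·49/2 → 539/2 as m → ∞.
Thus R = 1/(539/2) = 2/539.

R = 2/539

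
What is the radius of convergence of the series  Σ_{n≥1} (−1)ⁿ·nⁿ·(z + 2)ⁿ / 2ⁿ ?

Applying the root test, |a_n|^(1/n) = n/2 → ∞.
The root grows without bound, so R = 0 (convergence only at z = -2).

R = 0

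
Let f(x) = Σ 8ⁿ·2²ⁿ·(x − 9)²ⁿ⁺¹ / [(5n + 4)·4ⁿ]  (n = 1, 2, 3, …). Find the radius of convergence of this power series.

R = √2/4

The ratio of consecutive coefficients is [(5n + 4)/(5(n+1) + 4)] · 8·4/4 → 8.
Successive powers of (x − 9) differ by 2, so the series converges when |x − 9|² · 8 < 1, i.e. |x − 9| < √(1/8). So R = √2/4.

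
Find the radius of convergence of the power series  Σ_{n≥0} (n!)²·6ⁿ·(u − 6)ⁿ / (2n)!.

Apply the ratio test: |a_{n+1}| / |a_n| = (n+1)²/[(2n+1)·(2n+2)] · 6, which tends to 3/2 as n → ∞.
Thus R = 1/(3/2) = 2/3.

R = 2/3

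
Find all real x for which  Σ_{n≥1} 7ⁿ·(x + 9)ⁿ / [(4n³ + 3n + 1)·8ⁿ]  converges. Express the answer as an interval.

[-71/7, -55/7]

Apply the ratio test: |a_{n+1}| / |a_n| = [(4n³ + 3n + 1)/(4(n+1)³ + 3(n+1) + 1)] · 7/8, which tends to 7/8 as n → ∞.
Convergence for |x + 9| · 7/8 < 1, i.e. |x + 9| < 8/7. So R = 8/7.
Check x = -55/7: the series is dominated by a constant times Σ 1/n³, which converges (p = 3 > 1).
Endpoint x = -71/7: absolute convergence follows by limit comparison with Σ 1/n³.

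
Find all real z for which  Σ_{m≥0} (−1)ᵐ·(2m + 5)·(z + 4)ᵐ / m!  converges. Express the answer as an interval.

(−∞, ∞)

The ratio of consecutive coefficients is (2(m+1) + 5)/(2m + 5) · 1/(m+1) → 0.
Since the limit is 0 < 1 for every z, the series converges on all of ℝ and R = ∞.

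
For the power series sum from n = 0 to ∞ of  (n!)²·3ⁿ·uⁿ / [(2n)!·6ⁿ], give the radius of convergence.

By the ratio test, |a_{n+1}/a_n| = (n+1)²/[(2n+1)·(2n+2)] · 3/6 → 1/8.
Convergence for |u| · 1/8 < 1, i.e. |u| < 8. So R = 8.

R = 8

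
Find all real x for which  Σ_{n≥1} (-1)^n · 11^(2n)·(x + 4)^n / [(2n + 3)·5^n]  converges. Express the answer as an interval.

Ratio test: |a_{n+1}/a_n| = [(2n + 3)/(2(n+1) + 3)] · 121/5 → 121/5 as n → ∞.
Hence the series converges for |x + 4| < 1/(121/5) = 5/121, so the radius of convergence is 5/121.
At x = -479/121: the terms alternate in sign and decrease monotonically to 0 in absolute value (size ~ c/n), so the alternating series test gives convergence.
At x = -489/121: the terms are asymptotic to a nonzero constant times 1/n, so the series diverges by limit comparison with Σ 1/n.

(-489/121, -479/121]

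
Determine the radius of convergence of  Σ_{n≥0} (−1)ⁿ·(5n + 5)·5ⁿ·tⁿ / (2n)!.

Apply the ratio test: |a_{n+1}| / |a_n| = (5(n+1) + 5)/(5n + 5) · 5 · 1/[(2n+1)·(2n+2)], which tends to 0 as n → ∞.
The limit is 0, so the series converges for all t; R = ∞.

R = ∞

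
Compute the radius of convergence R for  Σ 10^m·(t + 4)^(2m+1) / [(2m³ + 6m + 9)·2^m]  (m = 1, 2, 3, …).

Ratio test: |a_{m+1}/a_m| = [(2m³ + 6m + 9)/(2(m+1)³ + 6(m+1) + 9)] · 10/2 → 5 as m → ∞.
Writing y = (t + 4)², the series in y has radius 1/5, so |t + 4| < √(1/5) and R = √5/5.

R = √5/5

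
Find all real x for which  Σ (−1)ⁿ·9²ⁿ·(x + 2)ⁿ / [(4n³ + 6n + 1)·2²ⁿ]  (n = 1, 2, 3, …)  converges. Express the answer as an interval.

Apply the ratio test: |a_{n+1}| / |a_n| = [(4n³ + 6n + 1)/(4(n+1)³ + 6(n+1) + 1)] · 81/4, which tends to 81/4 as n → ∞.
Thus R = 1/(81/4) = 4/81.
When x = -158/81, the terms are on the order of 1/n³, so the series converges absolutely by comparison with the p-series (p = 3 > 1).
Endpoint x = -166/81: the terms are on the order of 1/n³, so the series converges absolutely by comparison with the p-series (p = 3 > 1).

[-166/81, -158/81]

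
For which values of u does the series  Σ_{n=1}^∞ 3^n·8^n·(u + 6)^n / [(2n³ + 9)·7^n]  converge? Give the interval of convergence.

The ratio of consecutive coefficients is [(2n³ + 9)/(2(n+1)³ + 9)] · 3·8/7 → 24/7.
Thus R = 1/(24/7) = 7/24.
At u = -137/24: the terms are on the order of 1/n³, so the series converges absolutely by comparison with the p-series (p = 3 > 1).
When u = -151/24, the terms are on the order of 1/n³, so the series converges absolutely by comparison with the p-series (p = 3 > 1).

[-151/24, -137/24]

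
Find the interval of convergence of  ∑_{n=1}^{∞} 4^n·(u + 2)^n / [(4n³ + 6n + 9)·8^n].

The ratio of consecutive coefficients is [(4n³ + 6n + 9)/(4(n+1)³ + 6(n+1) + 9)] · 4/8 → 1/2.
Hence the series converges for |u + 2| < 1/(1/2) = 2, so the radius of convergence is 2.
Endpoint u = 0: the terms are on the order of 1/n³, so the series converges absolutely by comparison with the p-series (p = 3 > 1).
Check u = -4: absolute convergence follows by limit comparison with Σ 1/n³.

[-4, 0]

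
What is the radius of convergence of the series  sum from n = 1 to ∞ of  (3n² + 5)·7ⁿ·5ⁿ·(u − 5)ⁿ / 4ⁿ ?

R = 4/35

The ratio of consecutive coefficients is [(3(n+1)² + 5)/(3n² + 5)] · 7·5/4 → 35/4.
Convergence for |u − 5| · 35/4 < 1, i.e. |u − 5| < 4/35. So R = 4/35.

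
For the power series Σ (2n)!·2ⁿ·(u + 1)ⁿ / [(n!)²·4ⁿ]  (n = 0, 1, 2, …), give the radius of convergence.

R = 1/2

The ratio of consecutive coefficients is (2n+1)·(2n+2)/(n+1)² · 2/4 → 2.
Convergence for |u + 1| · 2 < 1, i.e. |u + 1| < 1/2. So R = 1/2.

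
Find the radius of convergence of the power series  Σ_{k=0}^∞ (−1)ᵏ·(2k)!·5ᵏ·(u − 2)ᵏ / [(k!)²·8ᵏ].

By the ratio test, |a_{k+1}/a_k| = (2k+1)·(2k+2)/(k+1)² · 5/8 → 5/2.
Hence the series converges for |u − 2| < 1/(5/2) = 2/5, so the radius of convergence is 2/5.

R = 2/5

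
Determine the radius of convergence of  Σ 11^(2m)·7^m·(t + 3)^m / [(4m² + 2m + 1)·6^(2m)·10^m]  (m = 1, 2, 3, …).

R = 360/847

The ratio of consecutive coefficients is [(4m² + 2m + 1)/(4(m+1)² + 2(m+1) + 1)] · 121·7/(36·10) → 847/360.
Thus R = 1/(847/360) = 360/847.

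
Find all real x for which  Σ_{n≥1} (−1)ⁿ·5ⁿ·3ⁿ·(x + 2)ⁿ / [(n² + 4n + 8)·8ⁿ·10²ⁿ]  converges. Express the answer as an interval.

Apply the ratio test: |a_{n+1}| / |a_n| = [(n² + 4n + 8)/((n+1)² + 4(n+1) + 8)] · 5·3/(8·100), which tends to 3/160 as n → ∞.
Convergence for |x + 2| · 3/160 < 1, i.e. |x + 2| < 160/3. So R = 160/3.
Endpoint x = 154/3: absolute convergence follows by limit comparison with Σ 1/n².
At x = -166/3: the series is dominated by a constant times Σ 1/n², which converges (p = 2 > 1).

[-166/3, 154/3]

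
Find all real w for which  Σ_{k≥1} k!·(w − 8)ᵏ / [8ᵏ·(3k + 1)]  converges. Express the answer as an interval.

The ratio of consecutive coefficients is (k+1) · 1/8 · (3k + 1)/(3(k+1) + 1) → ∞.
The ratio grows without bound, so the series diverges whenever (w − 8) ≠ 0; it converges only at w = 8. R = 0.

{8}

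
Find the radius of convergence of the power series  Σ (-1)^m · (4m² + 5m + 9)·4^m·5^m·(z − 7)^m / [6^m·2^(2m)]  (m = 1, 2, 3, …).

Apply the ratio test: |a_{m+1}| / |a_m| = [(4(m+1)² + 5(m+1) + 9)/(4m² + 5m + 9)] · 4·5/(6·4), which tends to 5/6 as m → ∞.
Thus R = 1/(5/6) = 6/5.

R = 6/5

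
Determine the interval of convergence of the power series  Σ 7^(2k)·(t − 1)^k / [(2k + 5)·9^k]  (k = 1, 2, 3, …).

The ratio of consecutive coefficients is [(2k + 5)/(2(k+1) + 5)] · 49/9 → 49/9.
Convergence for |t − 1| · 49/9 < 1, i.e. |t − 1| < 9/49. So R = 9/49.
When t = 58/49, comparison with the harmonic series Σ 1/k shows the series diverges.
At t = 40/49: convergence follows from the alternating series test (terms decrease monotonically to 0).

[40/49, 58/49)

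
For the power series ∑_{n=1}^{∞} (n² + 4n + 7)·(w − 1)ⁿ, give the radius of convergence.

The ratio of consecutive coefficients is ((n+1)² + 4(n+1) + 7)/(n² + 4n + 7) → 1.
Hence R = 1.

R = 1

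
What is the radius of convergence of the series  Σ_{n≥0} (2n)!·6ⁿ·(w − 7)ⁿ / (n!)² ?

Apply the ratio test: |a_{n+1}| / |a_n| = (2n+1)·(2n+2)/(n+1)² · 6, which tends to 24 as n → ∞.
The series converges when 24 · |w − 7| < 1, giving R = 1/24.

R = 1/24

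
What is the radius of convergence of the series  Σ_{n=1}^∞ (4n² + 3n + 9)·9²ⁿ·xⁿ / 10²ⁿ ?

R = 100/81

Apply the ratio test: |a_{n+1}| / |a_n| = [(4(n+1)² + 3(n+1) + 9)/(4n² + 3n + 9)] · 81/100, which tends to 81/100 as n → ∞.
Hence the series converges for |x| < 1/(81/100) = 100/81, so the radius of convergence is 100/81.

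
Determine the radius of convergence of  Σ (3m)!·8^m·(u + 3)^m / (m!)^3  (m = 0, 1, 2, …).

Apply the ratio test: |a_{m+1}| / |a_m| = (3m+1)·(3m+2)·(3m+3)/(m+1)³ · 8, which tends to 216 as m → ∞.
Convergence for |u + 3| · 216 < 1, i.e. |u + 3| < 1/216. So R = 1/216.

R = 1/216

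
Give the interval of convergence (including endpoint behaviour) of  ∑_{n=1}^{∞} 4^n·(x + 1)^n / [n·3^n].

[-7/4, -1/4)

Ratio test: |a_{n+1}/a_n| = [n/(n+1)] · 4/3 → 4/3 as n → ∞.
Convergence for |x + 1| · 4/3 < 1, i.e. |x + 1| < 3/4. So R = 3/4.
Endpoint x = -1/4: the terms are asymptotic to a nonzero constant times 1/n, so the series diverges by limit comparison with Σ 1/n.
Check x = -7/4: an alternating series whose terms decrease to 0 in absolute value, so it converges by the Leibniz criterion.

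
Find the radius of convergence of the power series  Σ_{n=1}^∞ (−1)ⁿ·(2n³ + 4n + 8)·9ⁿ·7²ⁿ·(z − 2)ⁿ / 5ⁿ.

R = 5/441

Ratio test: |a_{n+1}/a_n| = [(2(n+1)³ + 4(n+1) + 8)/(2n³ + 4n + 8)] · 9·49/5 → 441/5 as n → ∞.
Thus R = 1/(441/5) = 5/441.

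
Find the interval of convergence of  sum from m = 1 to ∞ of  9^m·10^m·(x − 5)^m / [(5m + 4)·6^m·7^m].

Ratio test: |a_{m+1}/a_m| = [(5m + 4)/(5(m+1) + 4)] · 9·10/(6·7) → 15/7 as m → ∞.
Hence the series converges for |x − 5| < 1/(15/7) = 7/15, so the radius of convergence is 7/15.
Endpoint x = 82/15: comparison with the harmonic series Σ 1/m shows the series diverges.
At x = 68/15: convergence follows from the alternating series test (terms decrease monotonically to 0).

[68/15, 82/15)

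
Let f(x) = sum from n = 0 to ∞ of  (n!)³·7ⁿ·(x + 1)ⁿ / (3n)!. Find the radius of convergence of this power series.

R = 27/7

By the ratio test, |a_{n+1}/a_n| = (n+1)³/[(3n+1)·(3n+2)·(3n+3)] · 7 → 7/27.
Convergence for |x + 1| · 7/27 < 1, i.e. |x + 1| < 27/7. So R = 27/7.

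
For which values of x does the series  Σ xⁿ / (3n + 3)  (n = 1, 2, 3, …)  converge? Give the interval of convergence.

[-1, 1)

Ratio test: |a_{n+1}/a_n| = (3n + 3)/(3(n+1) + 3) → 1 as n → ∞.
Convergence for |x| < 1, so R = 1.
When x = 1, the terms behave like c/n; limit comparison with the harmonic series gives divergence.
Endpoint x = -1: the terms alternate in sign and decrease monotonically to 0 in absolute value (size ~ c/n), so the alternating series test gives convergence.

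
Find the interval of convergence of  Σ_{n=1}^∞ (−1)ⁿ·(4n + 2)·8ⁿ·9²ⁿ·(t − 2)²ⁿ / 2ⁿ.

Apply the ratio test: |a_{n+1}| / |a_n| = [(4(n+1) + 2)/(4n + 2)] · 8·81/2, which tends to 324 as n → ∞.
Writing y = (t − 2)², the series in y has radius 1/324, so |t − 2| < √(1/324) = 1/18 and R = 1/18.
Check t = 37/18: the n-th term does not approach 0; divergence by the term test.
When t = 35/18, the n-th term does not approach 0; divergence by the term test.

(35/18, 37/18)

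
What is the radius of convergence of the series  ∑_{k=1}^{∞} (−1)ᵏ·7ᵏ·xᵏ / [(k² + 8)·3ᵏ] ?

Apply the ratio test: |a_{k+1}| / |a_k| = [(k² + 8)/((k+1)² + 8)] · 7/3, which tends to 7/3 as k → ∞.
The series converges when 7/3 · |x| < 1, giving R = 3/7.

R = 3/7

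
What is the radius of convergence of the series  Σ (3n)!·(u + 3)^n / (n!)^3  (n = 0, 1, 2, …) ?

R = 1/27

By the ratio test, |a_{n+1}/a_n| = (3n+1)·(3n+2)·(3n+3)/(n+1)³ → 27.
Convergence for |u + 3| · 27 < 1, i.e. |u + 3| < 1/27. So R = 1/27.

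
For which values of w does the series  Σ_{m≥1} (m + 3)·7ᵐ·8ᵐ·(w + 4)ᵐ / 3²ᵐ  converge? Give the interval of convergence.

(-233/56, -215/56)

By the ratio test, |a_{m+1}/a_m| = [((m+1) + 3)/(m + 3)] · 7·8/9 → 56/9.
The series converges when 56/9 · |w + 4| < 1, giving R = 9/56.
Endpoint w = -215/56: the m-th term does not approach 0; divergence by the term test.
At w = -233/56: the m-th term does not approach 0; divergence by the term test.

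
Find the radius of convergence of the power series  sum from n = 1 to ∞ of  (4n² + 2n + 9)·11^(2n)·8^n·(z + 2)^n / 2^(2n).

The ratio of consecutive coefficients is [(4(n+1)² + 2(n+1) + 9)/(4n² + 2n + 9)] · 121·8/4 → 242.
Hence the series converges for |z + 2| < 1/(242) = 1/242, so the radius of convergence is 1/242.

R = 1/242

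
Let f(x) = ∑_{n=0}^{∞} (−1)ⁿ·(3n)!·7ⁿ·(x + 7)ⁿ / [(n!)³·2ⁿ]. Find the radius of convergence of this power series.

The ratio of consecutive coefficients is (3n+1)·(3n+2)·(3n+3)/(n+1)³ · 7/2 → 189/2.
The series converges when 189/2 · |x + 7| < 1, giving R = 2/189.

R = 2/189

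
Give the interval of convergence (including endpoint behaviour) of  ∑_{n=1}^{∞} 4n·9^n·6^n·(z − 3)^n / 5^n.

Apply the ratio test: |a_{n+1}| / |a_n| = [4(n+1)/4n] · 9·6/5, which tends to 54/5 as n → ∞.
The series converges when 54/5 · |z − 3| < 1, giving R = 5/54.
Endpoint z = 167/54: the terms do not tend to 0, so the series diverges.
When z = 157/54, the terms have absolute value of order n, which does not tend to 0, so the series diverges by the divergence test.

(157/54, 167/54)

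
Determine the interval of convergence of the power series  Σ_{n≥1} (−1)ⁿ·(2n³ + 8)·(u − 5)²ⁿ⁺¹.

Ratio test: |a_{n+1}/a_n| = (2(n+1)³ + 8)/(2n³ + 8) → 1 as n → ∞.
Successive powers of (u − 5) differ by 2, so the series converges when |u − 5|² · 1 < 1, i.e. |u − 5| < √(1) = 1. So R = 1.
Endpoint u = 6: the terms have absolute value of order n³, which does not tend to 0, so the series diverges by the divergence test.
Endpoint u = 4: the terms do not tend to 0, so the series diverges.

(4, 6)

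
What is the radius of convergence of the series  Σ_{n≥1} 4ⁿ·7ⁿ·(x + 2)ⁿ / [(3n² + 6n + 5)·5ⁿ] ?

The ratio of consecutive coefficients is [(3n² + 6n + 5)/(3(n+1)² + 6(n+1) + 5)] · 4·7/5 → 28/5.
Thus R = 1/(28/5) = 5/28.

R = 5/28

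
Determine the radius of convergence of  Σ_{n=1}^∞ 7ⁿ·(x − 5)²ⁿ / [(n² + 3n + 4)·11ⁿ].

R = √77/7

Ratio test: |a_{n+1}/a_n| = [(n² + 3n + 4)/((n+1)² + 3(n+1) + 4)] · 7/11 → 7/11 as n → ∞.
Successive powers of (x − 5) differ by 2, so the series converges when |x − 5|² · 7/11 < 1, i.e. |x − 5| < √(11/7). So R = √77/7.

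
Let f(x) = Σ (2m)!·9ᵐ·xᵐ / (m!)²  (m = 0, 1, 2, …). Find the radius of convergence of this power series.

Apply the ratio test: |a_{m+1}| / |a_m| = (2m+1)·(2m+2)/(m+1)² · 9, which tends to 36 as m → ∞.
The series converges when 36 · |x| < 1, giving R = 1/36.

R = 1/36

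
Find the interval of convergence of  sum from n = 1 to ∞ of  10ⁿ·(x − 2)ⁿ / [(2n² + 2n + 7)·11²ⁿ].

Ratio test: |a_{n+1}/a_n| = [(2n² + 2n + 7)/(2(n+1)² + 2(n+1) + 7)] · 10/121 → 10/121 as n → ∞.
Thus R = 1/(10/121) = 121/10.
Endpoint x = 141/10: the terms are on the order of 1/n², so the series converges absolutely by comparison with the p-series (p = 2 > 1).
Endpoint x = -101/10: the series is dominated by a constant times Σ 1/n², which converges (p = 2 > 1).

[-101/10, 141/10]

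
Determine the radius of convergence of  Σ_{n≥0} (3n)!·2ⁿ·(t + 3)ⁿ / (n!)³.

By the ratio test, |a_{n+1}/a_n| = (3n+1)·(3n+2)·(3n+3)/(n+1)³ · 2 → 54.
The series converges when 54 · |t + 3| < 1, giving R = 1/54.

R = 1/54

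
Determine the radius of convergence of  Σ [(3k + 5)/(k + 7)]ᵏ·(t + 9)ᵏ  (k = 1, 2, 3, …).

Root test: |a_k|^(1/k) = (3k + 5)/(k + 7) → 3.
Hence the series converges for |t + 9| < 1/(3) = 1/3, so the radius of convergence is 1/3.

R = 1/3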